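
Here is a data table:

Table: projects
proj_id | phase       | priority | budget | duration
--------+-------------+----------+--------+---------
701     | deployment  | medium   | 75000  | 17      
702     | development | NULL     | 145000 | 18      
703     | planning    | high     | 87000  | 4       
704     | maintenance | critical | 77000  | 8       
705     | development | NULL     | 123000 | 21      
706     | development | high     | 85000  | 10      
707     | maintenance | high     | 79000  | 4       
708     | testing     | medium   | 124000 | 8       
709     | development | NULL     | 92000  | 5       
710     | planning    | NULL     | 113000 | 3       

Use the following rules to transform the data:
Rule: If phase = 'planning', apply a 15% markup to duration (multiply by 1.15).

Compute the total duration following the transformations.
99.05

Step 1: Records with phase = 'planning' have total duration = 7
Step 2: Apply multiplier: 7 × 1.15 = 8.05
Step 3: Other records total: 91
Step 4: Final sum = 8.05 + 91 = 99.05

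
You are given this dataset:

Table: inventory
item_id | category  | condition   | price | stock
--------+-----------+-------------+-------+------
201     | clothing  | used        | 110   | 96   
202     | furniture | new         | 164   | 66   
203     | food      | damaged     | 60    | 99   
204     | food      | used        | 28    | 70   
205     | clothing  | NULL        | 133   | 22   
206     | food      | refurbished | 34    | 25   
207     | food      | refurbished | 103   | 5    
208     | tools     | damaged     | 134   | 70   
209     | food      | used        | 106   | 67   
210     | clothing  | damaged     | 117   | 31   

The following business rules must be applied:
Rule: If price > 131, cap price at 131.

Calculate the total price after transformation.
951

Step 1: 3 records have price > 131
Step 2: These records originally summed to 431
Step 3: After capping: 3 × 131 = 393
Step 4: Unaffected records sum: 558
Step 5: Final sum = 393 + 558 = 951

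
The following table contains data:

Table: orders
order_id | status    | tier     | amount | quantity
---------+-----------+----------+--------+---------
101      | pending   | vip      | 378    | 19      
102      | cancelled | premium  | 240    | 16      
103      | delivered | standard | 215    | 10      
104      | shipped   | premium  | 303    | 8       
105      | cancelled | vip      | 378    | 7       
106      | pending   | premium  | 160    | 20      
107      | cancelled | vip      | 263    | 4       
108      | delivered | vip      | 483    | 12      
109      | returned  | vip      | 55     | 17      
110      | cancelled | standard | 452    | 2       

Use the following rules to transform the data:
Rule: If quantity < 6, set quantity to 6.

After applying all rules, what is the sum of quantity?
121

Step 1: 2 records have quantity < 6
Step 2: These records originally summed to 6
Step 3: After setting to minimum: 2 × 6 = 12
Step 4: Unaffected records sum: 109
Step 5: Final sum = 12 + 109 = 121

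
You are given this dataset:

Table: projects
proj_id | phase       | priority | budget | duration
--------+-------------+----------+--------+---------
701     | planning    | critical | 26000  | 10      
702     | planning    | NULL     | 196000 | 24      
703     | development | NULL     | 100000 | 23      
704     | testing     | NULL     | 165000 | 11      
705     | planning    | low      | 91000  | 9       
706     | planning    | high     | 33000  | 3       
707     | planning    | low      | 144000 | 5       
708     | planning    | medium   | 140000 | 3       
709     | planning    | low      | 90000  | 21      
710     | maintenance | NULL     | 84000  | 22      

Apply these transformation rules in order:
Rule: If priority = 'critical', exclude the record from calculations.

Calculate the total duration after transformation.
121

Step 1: Identify records where priority = 'critical'
Step 2: The excluded records sum to 10
Step 3: Original total duration = 131
Step 4: Remaining total = 131 - 10 = 121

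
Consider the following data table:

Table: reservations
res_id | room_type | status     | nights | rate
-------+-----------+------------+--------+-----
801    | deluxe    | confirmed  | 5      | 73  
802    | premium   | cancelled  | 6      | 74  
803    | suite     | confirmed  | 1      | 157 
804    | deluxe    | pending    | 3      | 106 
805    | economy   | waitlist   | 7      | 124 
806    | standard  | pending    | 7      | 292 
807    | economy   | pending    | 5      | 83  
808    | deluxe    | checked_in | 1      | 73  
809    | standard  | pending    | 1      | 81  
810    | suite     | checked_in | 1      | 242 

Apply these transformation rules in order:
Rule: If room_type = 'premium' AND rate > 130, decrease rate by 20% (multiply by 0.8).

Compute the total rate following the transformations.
1305

Step 1: Find records where room_type = 'premium' AND rate > 130
Step 2: 0 records match, summing to 0
Step 3: After multiplier: 0 × 0.8 = 0.0
Step 4: Unaffected records sum: 1305
Step 5: Final sum = 0.0 + 1305 = 1305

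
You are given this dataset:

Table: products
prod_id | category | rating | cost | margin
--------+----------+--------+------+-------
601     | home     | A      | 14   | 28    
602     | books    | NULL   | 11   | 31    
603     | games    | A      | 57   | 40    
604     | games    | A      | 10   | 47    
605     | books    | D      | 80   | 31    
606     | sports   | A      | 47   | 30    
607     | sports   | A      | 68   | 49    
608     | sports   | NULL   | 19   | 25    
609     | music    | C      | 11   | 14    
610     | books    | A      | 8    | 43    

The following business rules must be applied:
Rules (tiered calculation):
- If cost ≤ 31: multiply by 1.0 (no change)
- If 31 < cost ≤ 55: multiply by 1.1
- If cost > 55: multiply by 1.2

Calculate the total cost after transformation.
370.7

Step 1: Tier 1 (cost ≤ 31): 6 records, sum = 73 × 1.0 = 73.0
Step 2: Tier 2 (31 < cost ≤ 55): 1 records, sum = 47 × 1.1 = 51.7
Step 3: Tier 3 (cost > 55): 3 records, sum = 205 × 1.2 = 246.0
Step 4: Final sum = 73.0 + 51.7 + 246.0 = 370.7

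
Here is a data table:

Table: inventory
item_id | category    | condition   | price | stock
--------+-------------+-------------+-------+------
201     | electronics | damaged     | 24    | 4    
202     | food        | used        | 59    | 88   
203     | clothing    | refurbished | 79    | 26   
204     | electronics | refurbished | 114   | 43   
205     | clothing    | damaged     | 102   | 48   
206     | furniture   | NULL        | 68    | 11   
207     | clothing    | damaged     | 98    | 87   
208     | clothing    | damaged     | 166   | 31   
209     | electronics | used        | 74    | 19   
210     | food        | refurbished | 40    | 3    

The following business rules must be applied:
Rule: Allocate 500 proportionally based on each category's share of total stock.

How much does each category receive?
clothing: 266.67, electronics: 91.67, food: 126.39, furniture: 15.28

Step 1: Calculate total stock = 360
Step 2: Calculate each category's proportion:
  clothing: 192/360 = 53.33% → 266.67
  electronics: 66/360 = 18.33% → 91.67
  food: 91/360 = 25.28% → 126.39
  furniture: 11/360 = 3.06% → 15.28
Step 3: Verify: sum of allocations ≈ 500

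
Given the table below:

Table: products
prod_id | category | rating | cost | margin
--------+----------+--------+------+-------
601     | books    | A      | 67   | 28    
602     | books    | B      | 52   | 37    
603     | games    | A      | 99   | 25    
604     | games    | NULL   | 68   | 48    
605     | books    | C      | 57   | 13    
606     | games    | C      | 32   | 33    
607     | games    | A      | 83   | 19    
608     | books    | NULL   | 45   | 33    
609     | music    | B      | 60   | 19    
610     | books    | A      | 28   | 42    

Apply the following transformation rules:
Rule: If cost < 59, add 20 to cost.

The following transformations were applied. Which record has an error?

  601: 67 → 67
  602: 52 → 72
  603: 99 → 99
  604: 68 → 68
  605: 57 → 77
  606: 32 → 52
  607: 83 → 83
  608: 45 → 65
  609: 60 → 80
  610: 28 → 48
Record 609 has an error. The correct transformed value should be 60, not 80.

Step 1: Check each record against the rule
Step 2: Record 609 has cost = 60
Step 3: Since 60 >= 59, the bonus should not have been applied
Step 4: Correct value = 60, but claimed value = 80
Conclusion: Record 609 has the error.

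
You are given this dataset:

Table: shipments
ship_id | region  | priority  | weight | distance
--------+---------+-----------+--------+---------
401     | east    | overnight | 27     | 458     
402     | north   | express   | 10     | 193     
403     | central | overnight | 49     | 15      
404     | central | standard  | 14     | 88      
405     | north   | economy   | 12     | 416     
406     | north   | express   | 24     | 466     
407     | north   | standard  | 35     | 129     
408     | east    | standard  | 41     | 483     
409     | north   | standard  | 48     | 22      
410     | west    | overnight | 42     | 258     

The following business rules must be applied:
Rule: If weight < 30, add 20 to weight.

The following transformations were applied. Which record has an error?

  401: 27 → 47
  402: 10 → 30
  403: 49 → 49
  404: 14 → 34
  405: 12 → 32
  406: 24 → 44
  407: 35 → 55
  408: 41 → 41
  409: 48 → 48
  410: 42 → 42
Record 407 has an error. The correct transformed value should be 35, not 55.

Step 1: Check each record against the rule
Step 2: Record 407 has weight = 35
Step 3: Since 35 >= 30, the bonus should not have been applied
Step 4: Correct value = 35, but claimed value = 55
Conclusion: Record 407 has the error.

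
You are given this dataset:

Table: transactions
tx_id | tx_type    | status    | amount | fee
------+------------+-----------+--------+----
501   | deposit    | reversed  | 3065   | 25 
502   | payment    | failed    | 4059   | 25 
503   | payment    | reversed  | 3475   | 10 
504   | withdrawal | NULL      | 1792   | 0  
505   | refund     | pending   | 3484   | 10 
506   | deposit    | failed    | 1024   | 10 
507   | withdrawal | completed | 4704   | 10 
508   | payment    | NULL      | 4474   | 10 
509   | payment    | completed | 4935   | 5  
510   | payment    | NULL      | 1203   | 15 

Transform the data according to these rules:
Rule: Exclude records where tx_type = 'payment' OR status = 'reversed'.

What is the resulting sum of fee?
30

Step 1: Find records where tx_type = 'payment' OR status = 'reversed'
Step 2: 6 records match, summing to 90
Step 3: Original sum: 120
Step 4: Remaining sum = 120 - 90 = 30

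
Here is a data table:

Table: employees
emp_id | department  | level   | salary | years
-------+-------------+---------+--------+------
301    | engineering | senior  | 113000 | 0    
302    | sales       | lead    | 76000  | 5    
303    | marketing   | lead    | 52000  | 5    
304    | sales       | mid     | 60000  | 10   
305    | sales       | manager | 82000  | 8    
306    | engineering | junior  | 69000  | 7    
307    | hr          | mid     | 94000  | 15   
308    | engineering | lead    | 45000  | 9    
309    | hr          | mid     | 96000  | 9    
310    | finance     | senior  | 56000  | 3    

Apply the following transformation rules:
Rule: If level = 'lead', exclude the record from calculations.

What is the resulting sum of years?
52

Step 1: Identify records where level = 'lead'
Step 2: The excluded records sum to 19
Step 3: Original total years = 71
Step 4: Remaining total = 71 - 19 = 52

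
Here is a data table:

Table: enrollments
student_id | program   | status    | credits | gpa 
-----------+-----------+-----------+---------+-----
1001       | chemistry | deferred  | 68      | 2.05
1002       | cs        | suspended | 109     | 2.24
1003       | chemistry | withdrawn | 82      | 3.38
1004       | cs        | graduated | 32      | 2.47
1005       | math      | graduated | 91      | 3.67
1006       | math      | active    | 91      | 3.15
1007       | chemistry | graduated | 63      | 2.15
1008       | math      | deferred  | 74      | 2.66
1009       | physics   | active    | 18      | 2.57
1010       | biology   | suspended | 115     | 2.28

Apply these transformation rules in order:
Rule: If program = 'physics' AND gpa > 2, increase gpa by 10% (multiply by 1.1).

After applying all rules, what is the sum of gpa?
26.88

Step 1: Find records where program = 'physics' AND gpa > 2
Step 2: 1 records match, summing to 2.57
Step 3: After multiplier: 2.57 × 1.1 = 2.83
Step 4: Unaffected records sum: 24.05
Step 5: Final sum = 2.83 + 24.05 = 26.88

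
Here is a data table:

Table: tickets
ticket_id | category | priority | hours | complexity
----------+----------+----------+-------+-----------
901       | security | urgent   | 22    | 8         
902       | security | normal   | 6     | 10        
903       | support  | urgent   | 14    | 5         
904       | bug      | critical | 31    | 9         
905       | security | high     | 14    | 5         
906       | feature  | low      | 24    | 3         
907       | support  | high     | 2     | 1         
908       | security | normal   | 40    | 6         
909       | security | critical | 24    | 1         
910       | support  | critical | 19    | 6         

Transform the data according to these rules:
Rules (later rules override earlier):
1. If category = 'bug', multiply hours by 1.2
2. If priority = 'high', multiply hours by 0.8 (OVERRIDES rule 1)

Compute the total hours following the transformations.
199.0

Step 1: Rule 2 takes priority for records with priority = 'high'
  - 2 records: 16 × 0.8 = 12.8
Step 2: Rule 1 applies to remaining records with category = 'bug'
  - 1 records: 31 × 1.2 = 37.2
Step 3: Other records unchanged: 149
Step 4: Final sum = 12.8 + 37.2 + 149 = 199.0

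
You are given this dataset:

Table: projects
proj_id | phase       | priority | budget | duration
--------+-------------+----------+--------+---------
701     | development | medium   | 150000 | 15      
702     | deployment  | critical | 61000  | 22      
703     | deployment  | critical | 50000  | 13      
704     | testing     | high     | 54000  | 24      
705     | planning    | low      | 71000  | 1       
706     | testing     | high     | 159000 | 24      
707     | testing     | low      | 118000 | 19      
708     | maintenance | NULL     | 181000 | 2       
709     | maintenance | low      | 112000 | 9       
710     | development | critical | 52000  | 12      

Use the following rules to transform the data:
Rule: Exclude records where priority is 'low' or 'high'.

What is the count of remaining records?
5

Step 1: Count records to exclude
  - 3 (low) + 2 (high) = 5 records
Step 2: Total records: 10
Step 3: Remaining = 10 - 5 = 5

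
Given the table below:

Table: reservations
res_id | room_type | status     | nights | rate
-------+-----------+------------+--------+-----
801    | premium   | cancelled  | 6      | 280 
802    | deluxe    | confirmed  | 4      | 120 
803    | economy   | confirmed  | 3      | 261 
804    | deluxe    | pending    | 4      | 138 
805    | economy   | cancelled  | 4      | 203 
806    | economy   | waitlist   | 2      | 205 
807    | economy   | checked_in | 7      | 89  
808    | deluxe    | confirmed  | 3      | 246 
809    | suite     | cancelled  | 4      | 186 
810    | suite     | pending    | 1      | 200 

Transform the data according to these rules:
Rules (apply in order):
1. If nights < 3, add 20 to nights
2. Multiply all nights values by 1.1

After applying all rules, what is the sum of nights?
85.8

Step 1: Apply Rule 1 - Add 20 to records with nights < 3
  - 2 records affected: 3 + (2 × 20) = 43
  - Unaffected records: 35
  - Sum after Rule 1: 78
Step 2: Apply Rule 2 - Multiply all by 1.1
  - 78 × 1.1 = 85.8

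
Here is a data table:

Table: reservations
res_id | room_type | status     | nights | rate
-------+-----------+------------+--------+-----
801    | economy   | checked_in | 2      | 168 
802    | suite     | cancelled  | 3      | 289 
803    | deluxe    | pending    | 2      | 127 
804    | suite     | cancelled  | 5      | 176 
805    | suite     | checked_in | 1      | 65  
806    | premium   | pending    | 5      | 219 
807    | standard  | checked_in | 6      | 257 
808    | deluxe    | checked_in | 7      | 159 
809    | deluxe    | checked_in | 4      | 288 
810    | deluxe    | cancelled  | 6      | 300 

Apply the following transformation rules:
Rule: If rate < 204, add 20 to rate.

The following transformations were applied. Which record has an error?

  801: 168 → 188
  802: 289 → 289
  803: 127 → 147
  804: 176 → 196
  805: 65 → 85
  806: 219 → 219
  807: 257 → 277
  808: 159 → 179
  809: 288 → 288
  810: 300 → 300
Record 807 has an error. The correct transformed value should be 257, not 277.

Step 1: Check each record against the rule
Step 2: Record 807 has rate = 257
Step 3: Since 257 >= 204, the bonus should not have been applied
Step 4: Correct value = 257, but claimed value = 277
Conclusion: Record 807 has the error.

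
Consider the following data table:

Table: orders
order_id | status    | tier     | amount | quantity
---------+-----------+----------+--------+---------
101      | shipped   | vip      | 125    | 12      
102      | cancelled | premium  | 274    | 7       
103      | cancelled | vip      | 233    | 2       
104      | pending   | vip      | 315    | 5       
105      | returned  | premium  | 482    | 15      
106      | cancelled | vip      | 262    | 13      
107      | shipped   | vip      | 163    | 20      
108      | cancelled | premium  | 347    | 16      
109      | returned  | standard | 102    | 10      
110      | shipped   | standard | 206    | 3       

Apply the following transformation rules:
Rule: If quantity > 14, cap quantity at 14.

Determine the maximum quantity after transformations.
14

Step 1: Original maximum quantity = 20
Step 2: Apply cap at 14
Step 3: 3 records had quantity > 14 and were capped
Step 4: Maximum after transformation = 14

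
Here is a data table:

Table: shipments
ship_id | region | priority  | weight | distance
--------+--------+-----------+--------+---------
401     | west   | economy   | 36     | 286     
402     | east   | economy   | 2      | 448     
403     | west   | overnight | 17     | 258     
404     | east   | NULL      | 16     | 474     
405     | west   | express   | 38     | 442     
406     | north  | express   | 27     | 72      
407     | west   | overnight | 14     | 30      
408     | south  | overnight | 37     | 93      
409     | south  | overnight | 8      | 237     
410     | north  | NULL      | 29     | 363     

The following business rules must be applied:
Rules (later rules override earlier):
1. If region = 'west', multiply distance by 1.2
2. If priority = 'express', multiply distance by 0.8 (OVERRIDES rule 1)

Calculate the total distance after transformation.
2715.0

Step 1: Rule 2 takes priority for records with priority = 'express'
  - 2 records: 514 × 0.8 = 411.2
Step 2: Rule 1 applies to remaining records with region = 'west'
  - 3 records: 574 × 1.2 = 688.8
Step 3: Other records unchanged: 1615
Step 4: Final sum = 411.2 + 688.8 + 1615 = 2715.0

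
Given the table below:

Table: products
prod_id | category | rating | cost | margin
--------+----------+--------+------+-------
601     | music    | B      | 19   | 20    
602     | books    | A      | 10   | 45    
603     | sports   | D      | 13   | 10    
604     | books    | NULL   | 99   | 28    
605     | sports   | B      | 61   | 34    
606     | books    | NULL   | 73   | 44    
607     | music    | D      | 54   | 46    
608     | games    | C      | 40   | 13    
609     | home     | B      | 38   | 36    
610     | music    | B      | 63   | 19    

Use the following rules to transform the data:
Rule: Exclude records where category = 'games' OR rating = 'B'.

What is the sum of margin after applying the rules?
173

Step 1: Find records where category = 'games' OR rating = 'B'
Step 2: 5 records match, summing to 122
Step 3: Original sum: 295
Step 4: Remaining sum = 295 - 122 = 173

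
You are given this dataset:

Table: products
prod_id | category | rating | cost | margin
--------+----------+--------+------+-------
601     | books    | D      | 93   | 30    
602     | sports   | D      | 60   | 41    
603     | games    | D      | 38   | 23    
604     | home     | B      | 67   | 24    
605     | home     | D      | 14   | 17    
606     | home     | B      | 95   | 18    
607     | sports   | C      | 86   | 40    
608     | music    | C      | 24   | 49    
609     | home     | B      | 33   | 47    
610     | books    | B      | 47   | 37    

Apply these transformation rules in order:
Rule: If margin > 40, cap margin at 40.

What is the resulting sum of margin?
309

Step 1: 3 records have margin > 40
Step 2: These records originally summed to 137
Step 3: After capping: 3 × 40 = 120
Step 4: Unaffected records sum: 189
Step 5: Final sum = 120 + 189 = 309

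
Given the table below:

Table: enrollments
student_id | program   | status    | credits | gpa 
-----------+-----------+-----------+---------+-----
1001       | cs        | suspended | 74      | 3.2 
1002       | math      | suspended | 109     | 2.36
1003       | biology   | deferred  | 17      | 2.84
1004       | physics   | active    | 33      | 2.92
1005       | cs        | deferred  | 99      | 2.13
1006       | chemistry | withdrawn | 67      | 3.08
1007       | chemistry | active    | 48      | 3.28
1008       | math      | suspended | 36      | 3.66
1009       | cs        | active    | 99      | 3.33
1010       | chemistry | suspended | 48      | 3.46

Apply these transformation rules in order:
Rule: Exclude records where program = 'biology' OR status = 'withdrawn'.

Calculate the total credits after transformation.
546

Step 1: Find records where program = 'biology' OR status = 'withdrawn'
Step 2: 2 records match, summing to 84
Step 3: Original sum: 630
Step 4: Remaining sum = 630 - 84 = 546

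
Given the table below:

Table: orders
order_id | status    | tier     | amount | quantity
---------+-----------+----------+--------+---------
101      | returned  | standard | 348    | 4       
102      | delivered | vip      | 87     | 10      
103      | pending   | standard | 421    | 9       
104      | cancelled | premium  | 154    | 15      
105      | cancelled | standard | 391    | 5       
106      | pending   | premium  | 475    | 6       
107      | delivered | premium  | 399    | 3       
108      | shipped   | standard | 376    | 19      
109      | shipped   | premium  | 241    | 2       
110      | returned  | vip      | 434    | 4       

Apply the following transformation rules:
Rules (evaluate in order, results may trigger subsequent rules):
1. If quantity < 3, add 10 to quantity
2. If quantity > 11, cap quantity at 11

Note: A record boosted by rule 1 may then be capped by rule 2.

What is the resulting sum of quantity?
74

Step 1: Apply rule 1 to records with quantity < 3
  - 1 records get bonus of 10
  - Of these, 1 records then exceed 11 and get capped
Step 2: Apply rule 2 to records with quantity > 11
  - 2 records (original) are capped
Step 3: Calculate final sum = 74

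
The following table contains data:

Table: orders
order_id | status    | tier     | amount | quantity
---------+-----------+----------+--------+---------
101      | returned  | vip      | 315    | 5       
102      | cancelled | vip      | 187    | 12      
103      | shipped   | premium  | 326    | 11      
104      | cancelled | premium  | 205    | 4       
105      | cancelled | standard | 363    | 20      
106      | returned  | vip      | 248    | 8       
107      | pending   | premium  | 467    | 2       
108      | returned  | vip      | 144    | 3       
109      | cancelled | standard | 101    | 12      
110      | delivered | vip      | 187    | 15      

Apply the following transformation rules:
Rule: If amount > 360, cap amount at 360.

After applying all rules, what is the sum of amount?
2433

Step 1: 2 records have amount > 360
Step 2: These records originally summed to 830
Step 3: After capping: 2 × 360 = 720
Step 4: Unaffected records sum: 1713
Step 5: Final sum = 720 + 1713 = 2433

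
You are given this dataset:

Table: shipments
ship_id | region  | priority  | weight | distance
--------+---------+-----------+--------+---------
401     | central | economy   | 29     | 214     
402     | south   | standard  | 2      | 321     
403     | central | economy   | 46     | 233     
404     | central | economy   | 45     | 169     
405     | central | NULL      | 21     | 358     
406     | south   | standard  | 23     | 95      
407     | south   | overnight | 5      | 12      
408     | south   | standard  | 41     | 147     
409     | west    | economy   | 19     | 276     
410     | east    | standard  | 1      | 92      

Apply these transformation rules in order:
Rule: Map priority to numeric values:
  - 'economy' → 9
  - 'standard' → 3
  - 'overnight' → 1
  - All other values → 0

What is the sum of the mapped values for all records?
49

Step 1: Apply mapping to each record
Step 2: Count by status:
  'economy': 4 records × 9 = 36
  'standard': 4 records × 3 = 12
  'overnight': 1 records × 1 = 1
Step 3: Sum all mapped values = 49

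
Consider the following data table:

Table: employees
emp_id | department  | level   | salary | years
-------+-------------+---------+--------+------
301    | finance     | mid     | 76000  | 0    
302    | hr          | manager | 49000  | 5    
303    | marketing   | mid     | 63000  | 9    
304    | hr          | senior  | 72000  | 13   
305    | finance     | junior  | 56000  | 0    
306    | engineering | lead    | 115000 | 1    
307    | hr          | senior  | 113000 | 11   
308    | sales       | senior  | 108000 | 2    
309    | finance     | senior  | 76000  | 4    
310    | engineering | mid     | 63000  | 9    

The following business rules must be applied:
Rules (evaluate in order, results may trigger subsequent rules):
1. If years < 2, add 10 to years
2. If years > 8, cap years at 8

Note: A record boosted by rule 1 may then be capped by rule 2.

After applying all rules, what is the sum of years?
67

Step 1: Apply rule 1 to records with years < 2
  - 3 records get bonus of 10
  - Of these, 3 records then exceed 8 and get capped
Step 2: Apply rule 2 to records with years > 8
  - 4 records (original) are capped
Step 3: Calculate final sum = 67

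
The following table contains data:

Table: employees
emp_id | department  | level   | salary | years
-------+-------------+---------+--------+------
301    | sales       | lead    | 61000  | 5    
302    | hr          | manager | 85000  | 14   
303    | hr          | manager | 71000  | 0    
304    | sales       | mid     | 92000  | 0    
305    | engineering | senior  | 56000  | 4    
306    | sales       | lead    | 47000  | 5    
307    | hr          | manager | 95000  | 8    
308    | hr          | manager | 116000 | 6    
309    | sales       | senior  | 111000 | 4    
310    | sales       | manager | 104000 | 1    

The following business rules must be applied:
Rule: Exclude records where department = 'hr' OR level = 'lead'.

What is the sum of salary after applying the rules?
363000

Step 1: Find records where department = 'hr' OR level = 'lead'
Step 2: 6 records match, summing to 475000
Step 3: Original sum: 838000
Step 4: Remaining sum = 838000 - 475000 = 363000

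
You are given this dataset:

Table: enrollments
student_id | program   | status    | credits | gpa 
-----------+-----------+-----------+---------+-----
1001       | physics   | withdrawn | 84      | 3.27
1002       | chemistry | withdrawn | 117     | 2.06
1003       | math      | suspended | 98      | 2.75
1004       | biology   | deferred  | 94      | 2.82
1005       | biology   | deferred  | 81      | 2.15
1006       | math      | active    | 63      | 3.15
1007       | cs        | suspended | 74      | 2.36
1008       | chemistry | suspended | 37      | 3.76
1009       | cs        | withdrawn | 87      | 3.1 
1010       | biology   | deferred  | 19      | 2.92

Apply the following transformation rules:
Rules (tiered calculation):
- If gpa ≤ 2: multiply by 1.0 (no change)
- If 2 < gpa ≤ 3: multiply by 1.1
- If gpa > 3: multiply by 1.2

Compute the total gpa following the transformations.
32.5

Step 1: Tier 1 (gpa ≤ 2): 0 records, sum = 0 × 1.0 = 0.0
Step 2: Tier 2 (2 < gpa ≤ 3): 6 records, sum = 15.06 × 1.1 = 16.57
Step 3: Tier 3 (gpa > 3): 4 records, sum = 13.28 × 1.2 = 15.94
Step 4: Final sum = 0.0 + 16.57 + 15.94 = 32.5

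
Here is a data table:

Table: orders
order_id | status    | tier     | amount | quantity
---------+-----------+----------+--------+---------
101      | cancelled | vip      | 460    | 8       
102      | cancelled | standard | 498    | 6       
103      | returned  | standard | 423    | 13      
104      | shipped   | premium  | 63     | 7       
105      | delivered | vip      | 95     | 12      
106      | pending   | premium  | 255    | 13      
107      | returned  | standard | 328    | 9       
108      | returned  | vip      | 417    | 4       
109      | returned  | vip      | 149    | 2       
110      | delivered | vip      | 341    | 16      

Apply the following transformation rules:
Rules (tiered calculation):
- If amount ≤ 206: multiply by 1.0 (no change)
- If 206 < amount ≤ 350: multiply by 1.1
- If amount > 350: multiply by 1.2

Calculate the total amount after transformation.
3481.0

Step 1: Tier 1 (amount ≤ 206): 3 records, sum = 307 × 1.0 = 307.0
Step 2: Tier 2 (206 < amount ≤ 350): 3 records, sum = 924 × 1.1 = 1016.4
Step 3: Tier 3 (amount > 350): 4 records, sum = 1798 × 1.2 = 2157.6
Step 4: Final sum = 307.0 + 1016.4 + 2157.6 = 3481.0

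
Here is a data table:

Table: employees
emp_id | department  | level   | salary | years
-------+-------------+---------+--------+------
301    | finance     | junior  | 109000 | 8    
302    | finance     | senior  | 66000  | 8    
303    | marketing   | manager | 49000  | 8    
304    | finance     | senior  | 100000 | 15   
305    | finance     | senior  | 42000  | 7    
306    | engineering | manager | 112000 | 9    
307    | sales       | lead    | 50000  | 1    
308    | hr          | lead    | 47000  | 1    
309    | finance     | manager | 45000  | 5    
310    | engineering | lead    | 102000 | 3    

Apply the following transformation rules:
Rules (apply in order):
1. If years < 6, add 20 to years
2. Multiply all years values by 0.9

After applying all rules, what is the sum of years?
130.5

Step 1: Apply Rule 1 - Add 20 to records with years < 6
  - 4 records affected: 10 + (4 × 20) = 90
  - Unaffected records: 55
  - Sum after Rule 1: 145
Step 2: Apply Rule 2 - Multiply all by 0.9
  - 145 × 0.9 = 130.5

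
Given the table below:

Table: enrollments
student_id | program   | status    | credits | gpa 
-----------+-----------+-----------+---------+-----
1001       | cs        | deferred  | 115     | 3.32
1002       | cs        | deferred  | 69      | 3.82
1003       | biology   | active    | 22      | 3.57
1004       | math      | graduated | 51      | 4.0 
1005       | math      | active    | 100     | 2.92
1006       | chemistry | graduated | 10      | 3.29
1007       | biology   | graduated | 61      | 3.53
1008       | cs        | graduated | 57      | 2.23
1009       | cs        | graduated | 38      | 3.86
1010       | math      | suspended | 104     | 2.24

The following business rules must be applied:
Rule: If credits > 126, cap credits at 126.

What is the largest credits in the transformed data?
115

Step 1: Original maximum credits = 115
Step 2: Check cap of 126 against maximum
Step 3: No records exceed the cap (max 115 <= cap 126), so no capping applies
Step 4: Maximum after transformation = 115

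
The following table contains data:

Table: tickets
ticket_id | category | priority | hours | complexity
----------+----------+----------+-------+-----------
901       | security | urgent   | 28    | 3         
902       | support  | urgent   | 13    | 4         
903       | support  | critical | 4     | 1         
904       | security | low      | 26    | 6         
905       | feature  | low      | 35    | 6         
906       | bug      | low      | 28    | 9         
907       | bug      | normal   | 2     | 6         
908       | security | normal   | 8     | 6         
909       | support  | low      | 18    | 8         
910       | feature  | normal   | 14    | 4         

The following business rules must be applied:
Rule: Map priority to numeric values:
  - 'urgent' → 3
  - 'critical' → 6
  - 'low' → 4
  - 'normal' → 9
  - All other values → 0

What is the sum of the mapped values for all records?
55

Step 1: Apply mapping to each record
Step 2: Count by status:
  'urgent': 2 records × 3 = 6
  'critical': 1 records × 6 = 6
  'low': 4 records × 4 = 16
  'normal': 3 records × 9 = 27
Step 3: Sum all mapped values = 55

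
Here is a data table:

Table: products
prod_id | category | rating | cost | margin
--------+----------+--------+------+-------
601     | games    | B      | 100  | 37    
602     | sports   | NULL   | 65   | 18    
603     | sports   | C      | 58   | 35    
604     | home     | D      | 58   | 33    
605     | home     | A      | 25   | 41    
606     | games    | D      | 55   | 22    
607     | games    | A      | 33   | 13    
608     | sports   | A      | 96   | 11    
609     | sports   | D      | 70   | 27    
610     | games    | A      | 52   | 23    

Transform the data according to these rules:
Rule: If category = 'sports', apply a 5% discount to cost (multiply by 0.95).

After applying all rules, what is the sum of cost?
597.55

Step 1: Records with category = 'sports' have total cost = 289
Step 2: Apply multiplier: 289 × 0.95 = 274.55
Step 3: Other records total: 323
Step 4: Final sum = 274.55 + 323 = 597.55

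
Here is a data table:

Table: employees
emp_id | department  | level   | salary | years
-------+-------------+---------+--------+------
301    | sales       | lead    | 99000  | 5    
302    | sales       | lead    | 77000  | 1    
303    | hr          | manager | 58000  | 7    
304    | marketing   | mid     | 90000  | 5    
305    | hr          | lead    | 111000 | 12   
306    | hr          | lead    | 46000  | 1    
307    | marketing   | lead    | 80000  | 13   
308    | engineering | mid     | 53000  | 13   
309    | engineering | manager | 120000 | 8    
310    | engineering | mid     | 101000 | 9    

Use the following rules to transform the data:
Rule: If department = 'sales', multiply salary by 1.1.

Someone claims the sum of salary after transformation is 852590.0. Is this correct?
No, the correct result is 852600.0.

Step 1: Calculate the correct sum after transformation
Step 2: Apply multiplier 1.1 to records where department = 'sales'
Step 3: Correct result = 852600.0
Step 4: Claimed result = 852590.0
Step 5: 852600.0 ≠ 852590.0
Conclusion: The claimed result is incorrect. The correct answer is 852600.0.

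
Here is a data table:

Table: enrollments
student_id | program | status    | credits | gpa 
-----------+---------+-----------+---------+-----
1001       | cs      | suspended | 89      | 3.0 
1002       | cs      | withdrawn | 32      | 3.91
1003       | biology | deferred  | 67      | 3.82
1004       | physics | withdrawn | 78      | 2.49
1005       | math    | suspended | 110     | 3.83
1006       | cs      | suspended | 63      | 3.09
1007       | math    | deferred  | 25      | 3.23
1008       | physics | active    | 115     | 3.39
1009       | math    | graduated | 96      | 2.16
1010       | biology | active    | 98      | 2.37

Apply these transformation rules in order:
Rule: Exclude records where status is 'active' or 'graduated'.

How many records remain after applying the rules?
7

Step 1: Count records to exclude
  - 2 (active) + 1 (graduated) = 3 records
Step 2: Total records: 10
Step 3: Remaining = 10 - 3 = 7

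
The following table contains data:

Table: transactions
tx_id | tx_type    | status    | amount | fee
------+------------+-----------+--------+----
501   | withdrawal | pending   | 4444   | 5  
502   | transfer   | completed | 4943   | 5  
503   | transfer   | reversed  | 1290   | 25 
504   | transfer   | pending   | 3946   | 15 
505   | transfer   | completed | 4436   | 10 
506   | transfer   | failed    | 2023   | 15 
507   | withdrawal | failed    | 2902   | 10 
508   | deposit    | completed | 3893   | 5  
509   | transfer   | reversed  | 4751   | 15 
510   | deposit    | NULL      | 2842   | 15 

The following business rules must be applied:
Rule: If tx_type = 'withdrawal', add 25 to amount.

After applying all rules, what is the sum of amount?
35520

Step 1: Count records where tx_type = 'withdrawal': 2
Step 2: Total bonus added: 2 × 25 = 50
Step 3: Original sum of amount: 35470
Step 4: Final sum = 35470 + 50 = 35520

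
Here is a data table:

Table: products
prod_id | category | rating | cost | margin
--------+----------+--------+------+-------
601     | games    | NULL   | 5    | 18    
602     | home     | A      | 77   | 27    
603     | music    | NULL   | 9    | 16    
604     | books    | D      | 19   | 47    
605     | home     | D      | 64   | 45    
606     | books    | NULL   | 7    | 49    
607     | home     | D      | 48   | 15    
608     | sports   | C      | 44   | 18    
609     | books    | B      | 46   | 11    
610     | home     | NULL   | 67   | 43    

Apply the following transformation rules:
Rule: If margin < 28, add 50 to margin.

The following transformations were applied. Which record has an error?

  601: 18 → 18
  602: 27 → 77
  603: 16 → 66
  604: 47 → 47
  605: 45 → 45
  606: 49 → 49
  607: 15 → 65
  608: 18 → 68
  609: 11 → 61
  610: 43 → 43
Record 601 has an error. The correct transformed value should be 68, not 18.

Step 1: Check each record against the rule
Step 2: Record 601 has margin = 18
Step 3: Since 18 < 28, the bonus should have been applied
Step 4: Correct value = 68, but claimed value = 18
Conclusion: Record 601 has the error.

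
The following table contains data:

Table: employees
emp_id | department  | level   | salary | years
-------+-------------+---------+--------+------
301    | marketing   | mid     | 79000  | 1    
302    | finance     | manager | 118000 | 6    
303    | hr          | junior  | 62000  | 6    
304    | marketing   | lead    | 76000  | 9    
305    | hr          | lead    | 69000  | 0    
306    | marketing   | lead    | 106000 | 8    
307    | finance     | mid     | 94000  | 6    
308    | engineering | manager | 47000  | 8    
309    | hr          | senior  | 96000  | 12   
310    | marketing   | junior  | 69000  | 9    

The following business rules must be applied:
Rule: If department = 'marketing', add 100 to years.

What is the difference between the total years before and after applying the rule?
400

Step 1: Original sum of years = 65
Step 2: 4 records have department = 'marketing'
Step 3: Each affected record changes by 100
Step 4: Total change = 4 × 100 = 400
Step 5: New sum = 65 + 400 = 465
Step 6: Difference = |465 - 65| = 400
        (Sum increased by 400)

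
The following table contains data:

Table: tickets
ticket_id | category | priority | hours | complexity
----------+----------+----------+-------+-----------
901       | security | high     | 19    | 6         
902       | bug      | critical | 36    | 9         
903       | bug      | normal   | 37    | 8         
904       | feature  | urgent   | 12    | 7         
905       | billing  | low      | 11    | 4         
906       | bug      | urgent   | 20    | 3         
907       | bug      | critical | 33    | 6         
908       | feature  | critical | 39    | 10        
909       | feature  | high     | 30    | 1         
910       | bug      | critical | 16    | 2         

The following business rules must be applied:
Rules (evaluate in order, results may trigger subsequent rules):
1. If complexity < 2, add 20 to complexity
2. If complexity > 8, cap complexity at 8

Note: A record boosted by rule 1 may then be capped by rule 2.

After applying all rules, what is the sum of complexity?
60

Step 1: Apply rule 1 to records with complexity < 2
  - 1 records get bonus of 20
  - Of these, 1 records then exceed 8 and get capped
Step 2: Apply rule 2 to records with complexity > 8
  - 2 records (original) are capped
Step 3: Calculate final sum = 60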